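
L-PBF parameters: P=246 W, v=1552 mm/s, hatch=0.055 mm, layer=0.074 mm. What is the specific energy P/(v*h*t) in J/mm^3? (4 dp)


Build rate = 1552 * 0.055 * 0.074 = 6.31664 mm^3/s
SE = 246 / 6.31664 = 38.9448 J/mm^3


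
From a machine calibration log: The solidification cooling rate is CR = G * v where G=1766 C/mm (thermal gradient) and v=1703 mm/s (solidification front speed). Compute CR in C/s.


CR = 1766 * 1703 = 3007498 C/s


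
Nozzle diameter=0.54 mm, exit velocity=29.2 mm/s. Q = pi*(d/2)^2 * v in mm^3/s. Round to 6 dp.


A = pi*(0.54/2)^2 = 0.2290221 mm^2
Q = 0.2290221 * 29.2 = 6.687445 mm^3/s


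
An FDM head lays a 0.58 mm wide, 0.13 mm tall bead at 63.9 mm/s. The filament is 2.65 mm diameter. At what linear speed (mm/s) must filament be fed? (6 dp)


Q = 0.58 * 0.13 * 63.9 = 4.81806 mm^3/s
A_fil = pi*(2.65/2)^2 = 5.5154586 mm^2
v_feed = 4.81806 / 5.5154586 = 0.873556 mm/s


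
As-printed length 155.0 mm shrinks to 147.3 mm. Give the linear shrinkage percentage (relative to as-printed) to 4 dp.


Shrinkage = ((155.0-147.3)/155.0)*100 = 4.9677 %


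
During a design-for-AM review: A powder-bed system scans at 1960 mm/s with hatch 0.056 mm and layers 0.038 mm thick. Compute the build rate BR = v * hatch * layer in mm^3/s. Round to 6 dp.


Rate = 1960 * 0.056 * 0.038 = 4.17088 mm^3/s


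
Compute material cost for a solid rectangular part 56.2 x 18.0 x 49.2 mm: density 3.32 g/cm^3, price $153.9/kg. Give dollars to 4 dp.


V = 56.2 * 18.0 * 49.2 = 49770.72 mm^3 = 49.77072 cm^3
Mass = 49.77072 * 3.32 / 1000 = 0.16523879 kg
Cost = 0.16523879 * 153.9 = 25.4302 $


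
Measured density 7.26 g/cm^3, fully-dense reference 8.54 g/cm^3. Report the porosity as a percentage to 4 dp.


Porosity = (1-7.26/8.54)*100 = 14.9883 %


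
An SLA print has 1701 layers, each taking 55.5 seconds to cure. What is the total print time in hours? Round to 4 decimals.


t = 1701 * 55.5 / 3600 = 26.2238 hrs


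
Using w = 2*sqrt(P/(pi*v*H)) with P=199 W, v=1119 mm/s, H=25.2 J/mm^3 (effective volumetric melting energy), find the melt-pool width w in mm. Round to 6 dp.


w = 2*sqrt(199/(pi*1119*25.2)) = 0.094791 mm


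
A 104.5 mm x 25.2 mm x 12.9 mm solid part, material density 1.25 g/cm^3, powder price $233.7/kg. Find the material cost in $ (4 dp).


V = 104.5 * 25.2 * 12.9 = 33970.86 mm^3 = 33.97086 cm^3
Mass = 33.97086 * 1.25 / 1000 = 0.04246358 kg
Cost = 0.04246358 * 233.7 = 9.9237 $


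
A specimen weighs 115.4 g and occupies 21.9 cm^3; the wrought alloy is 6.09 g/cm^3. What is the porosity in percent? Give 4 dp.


rho_part = 115.4 / 21.9 = 5.26940639 g/cm^3
Porosity = (1 - 5.26940639/6.09)*100 = 13.4744 %


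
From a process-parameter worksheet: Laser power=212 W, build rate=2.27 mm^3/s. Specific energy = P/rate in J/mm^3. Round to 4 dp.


SE = 212 / 2.27 = 93.3921 J/mm^3


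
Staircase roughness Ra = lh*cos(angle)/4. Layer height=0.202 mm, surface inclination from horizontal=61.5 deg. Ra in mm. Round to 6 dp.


Ra = 0.202 * cos(61.5) / 4 = 0.024097 mm


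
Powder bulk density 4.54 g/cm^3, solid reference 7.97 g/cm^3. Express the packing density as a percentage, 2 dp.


Packing = (4.54/7.97)*100 = 56.96 %


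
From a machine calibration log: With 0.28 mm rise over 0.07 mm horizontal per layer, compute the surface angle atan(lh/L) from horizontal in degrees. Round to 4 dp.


angle = atan(0.28/0.07) = 75.9638 degrees


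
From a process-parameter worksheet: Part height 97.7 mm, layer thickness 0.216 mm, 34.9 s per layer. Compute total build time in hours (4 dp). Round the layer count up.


Layers = ceil(97.7/0.216) = 453
t = 453 * 34.9 / 3600 = 4.3916 hrs


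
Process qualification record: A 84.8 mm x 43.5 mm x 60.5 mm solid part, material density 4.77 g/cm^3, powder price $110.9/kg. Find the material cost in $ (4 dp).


V = 84.8 * 43.5 * 60.5 = 223172.4 mm^3 = 223.1724 cm^3
Mass = 223.1724 * 4.77 / 1000 = 1.06453235 kg
Cost = 1.06453235 * 110.9 = 118.0566 $


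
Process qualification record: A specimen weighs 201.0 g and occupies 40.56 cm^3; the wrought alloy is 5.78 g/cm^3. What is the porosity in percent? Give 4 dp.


rho_part = 201.0 / 40.56 = 4.9556213 g/cm^3
Porosity = (1 - 4.9556213/5.78)*100 = 14.2626 %


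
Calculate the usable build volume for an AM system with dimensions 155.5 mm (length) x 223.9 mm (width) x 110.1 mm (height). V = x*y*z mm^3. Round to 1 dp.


V = 155.5 * 223.9 * 110.1 = 3833291.1 mm^3


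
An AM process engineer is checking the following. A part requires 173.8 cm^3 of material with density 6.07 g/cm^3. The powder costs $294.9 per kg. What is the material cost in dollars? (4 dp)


Mass = 173.8*6.07/1000 = 1.054966 kg
Cost = 1.054966 * 294.9 = 311.1095 $


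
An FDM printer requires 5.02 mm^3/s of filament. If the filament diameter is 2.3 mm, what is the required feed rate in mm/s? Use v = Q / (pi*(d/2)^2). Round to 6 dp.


A = pi*(2.3/2)^2 = 4.154756
v = 5.02 / 4.154756 = 1.208254 mm/s


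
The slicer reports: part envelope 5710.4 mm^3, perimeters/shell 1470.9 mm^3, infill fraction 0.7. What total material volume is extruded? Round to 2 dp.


V_infill = (5710.4 - 1470.9) * 0.7 = 2967.65
V_total = 1470.9 + 2967.65 = 4438.55 mm^3


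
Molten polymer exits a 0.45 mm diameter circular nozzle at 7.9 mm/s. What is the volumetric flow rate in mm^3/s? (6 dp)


A = pi*(0.45/2)^2 = 0.15904313 mm^2
Q = 0.15904313 * 7.9 = 1.256441 mm^3/s


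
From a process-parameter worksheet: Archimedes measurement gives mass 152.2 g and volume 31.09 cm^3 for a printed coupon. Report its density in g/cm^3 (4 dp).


rho = 152.2 / 31.09 = 4.8955 g/cm^3


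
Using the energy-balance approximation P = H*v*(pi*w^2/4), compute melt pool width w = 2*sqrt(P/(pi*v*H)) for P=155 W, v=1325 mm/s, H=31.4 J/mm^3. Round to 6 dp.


w = 2*sqrt(155/(pi*1325*31.4)) = 0.068873 mm


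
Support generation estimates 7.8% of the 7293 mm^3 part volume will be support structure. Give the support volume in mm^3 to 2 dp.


V_support = 7293 * 0.078 = 568.85 mm^3


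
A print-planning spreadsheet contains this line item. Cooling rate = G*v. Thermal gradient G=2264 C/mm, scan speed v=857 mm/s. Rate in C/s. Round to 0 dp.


CR = 2264 * 857 = 1940248 C/s


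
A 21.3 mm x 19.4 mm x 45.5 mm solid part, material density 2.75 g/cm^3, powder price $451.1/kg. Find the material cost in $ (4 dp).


V = 21.3 * 19.4 * 45.5 = 18801.51 mm^3 = 18.80151 cm^3
Mass = 18.80151 * 2.75 / 1000 = 0.05170415 kg
Cost = 0.05170415 * 451.1 = 23.3237 $


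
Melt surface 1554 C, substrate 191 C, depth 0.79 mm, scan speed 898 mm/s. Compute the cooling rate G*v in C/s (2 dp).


G = (1554-191)/0.79 = 1725.3164557 C/mm
CR = 1725.3164557 * 898 = 1549334.18 C/s


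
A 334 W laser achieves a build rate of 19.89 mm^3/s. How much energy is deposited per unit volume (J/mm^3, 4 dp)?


SE = 334 / 19.89 = 16.7924 J/mm^3


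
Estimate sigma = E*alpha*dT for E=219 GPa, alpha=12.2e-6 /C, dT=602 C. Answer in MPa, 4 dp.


sigma = 219*1000 * 12.2e-6 * 602 = 1608.4236 MPa


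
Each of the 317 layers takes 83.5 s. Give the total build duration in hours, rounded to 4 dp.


t = 317 * 83.5 / 3600 = 7.3526 hrs


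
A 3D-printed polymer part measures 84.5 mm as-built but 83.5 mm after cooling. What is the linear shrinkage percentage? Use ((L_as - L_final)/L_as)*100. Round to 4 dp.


Shrinkage = ((84.5-83.5)/84.5)*100 = 1.1834 %


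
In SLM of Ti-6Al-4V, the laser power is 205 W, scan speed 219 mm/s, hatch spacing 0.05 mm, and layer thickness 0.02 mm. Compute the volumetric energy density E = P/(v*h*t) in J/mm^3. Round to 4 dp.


E = 205 / (219*0.05*0.02) = 936.0731 J/mm^3


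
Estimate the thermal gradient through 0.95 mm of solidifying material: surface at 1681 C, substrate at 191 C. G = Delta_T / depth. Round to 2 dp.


G = (1681-191)/0.95 = 1568.42 C/mm


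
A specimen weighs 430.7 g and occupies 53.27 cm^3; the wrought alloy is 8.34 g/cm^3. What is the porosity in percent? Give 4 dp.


rho_part = 430.7 / 53.27 = 8.08522621 g/cm^3
Porosity = (1 - 8.08522621/8.34)*100 = 3.0548 %


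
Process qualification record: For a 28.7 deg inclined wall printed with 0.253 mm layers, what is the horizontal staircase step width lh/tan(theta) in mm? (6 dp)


step = 0.253 / tan(28.7) = 0.462114 mm


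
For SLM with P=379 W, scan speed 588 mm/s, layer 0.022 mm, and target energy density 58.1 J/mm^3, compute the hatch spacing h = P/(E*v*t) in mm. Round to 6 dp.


h = 379 / (58.1*588*0.022) = 0.50427 mm


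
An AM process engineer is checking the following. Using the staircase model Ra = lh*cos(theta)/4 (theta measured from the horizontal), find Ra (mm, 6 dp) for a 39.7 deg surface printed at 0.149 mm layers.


Ra = 0.149 * cos(39.7) / 4 = 0.02866 mm


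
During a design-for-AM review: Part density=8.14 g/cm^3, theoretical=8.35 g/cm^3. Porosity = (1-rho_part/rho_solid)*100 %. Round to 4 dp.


Porosity = (1-8.14/8.35)*100 = 2.515 %


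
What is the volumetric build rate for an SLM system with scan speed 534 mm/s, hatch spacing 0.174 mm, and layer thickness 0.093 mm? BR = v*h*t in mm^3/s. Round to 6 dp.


Rate = 534 * 0.174 * 0.093 = 8.641188 mm^3/s


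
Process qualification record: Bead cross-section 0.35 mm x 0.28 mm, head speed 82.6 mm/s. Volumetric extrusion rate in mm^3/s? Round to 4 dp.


Rate = 0.35 * 0.28 * 82.6 = 8.0948 mm^3/s


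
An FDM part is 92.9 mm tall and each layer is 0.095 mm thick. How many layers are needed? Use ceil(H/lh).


Layers = ceil(92.9/0.095) = 978


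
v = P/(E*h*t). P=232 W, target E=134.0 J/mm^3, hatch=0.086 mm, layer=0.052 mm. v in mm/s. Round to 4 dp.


v = 232 / (134.0*0.086*0.052) = 387.1519 mm/s


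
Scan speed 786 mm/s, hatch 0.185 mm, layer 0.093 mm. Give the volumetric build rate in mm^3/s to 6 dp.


Rate = 786 * 0.185 * 0.093 = 13.52313 mm^3/s


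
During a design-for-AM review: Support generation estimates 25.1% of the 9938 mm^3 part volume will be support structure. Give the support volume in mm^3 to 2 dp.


V_support = 9938 * 0.251 = 2494.44 mm^3


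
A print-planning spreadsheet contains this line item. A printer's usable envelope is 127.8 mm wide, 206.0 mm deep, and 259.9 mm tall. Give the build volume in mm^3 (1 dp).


V = 127.8 * 206.0 * 259.9 = 6842335.3 mm^3


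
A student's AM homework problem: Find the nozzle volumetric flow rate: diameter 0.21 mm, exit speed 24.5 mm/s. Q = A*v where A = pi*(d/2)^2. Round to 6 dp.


A = pi*(0.21/2)^2 = 0.03463606 mm^2
Q = 0.03463606 * 24.5 = 0.848583 mm^3/s


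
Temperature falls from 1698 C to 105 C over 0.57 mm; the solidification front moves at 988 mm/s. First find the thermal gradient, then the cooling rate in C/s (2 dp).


G = (1698-105)/0.57 = 2794.73684211 C/mm
CR = 2794.73684211 * 988 = 2761200.0 C/s


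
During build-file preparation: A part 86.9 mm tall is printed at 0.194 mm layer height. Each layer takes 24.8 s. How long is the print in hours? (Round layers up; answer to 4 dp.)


Layers = ceil(86.9/0.194) = 448
t = 448 * 24.8 / 3600 = 3.0862 hrs


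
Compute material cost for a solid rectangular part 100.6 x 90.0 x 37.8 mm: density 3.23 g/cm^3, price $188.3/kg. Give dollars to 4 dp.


V = 100.6 * 90.0 * 37.8 = 342241.2 mm^3 = 342.2412 cm^3
Mass = 342.2412 * 3.23 / 1000 = 1.10543908 kg
Cost = 1.10543908 * 188.3 = 208.1542 $


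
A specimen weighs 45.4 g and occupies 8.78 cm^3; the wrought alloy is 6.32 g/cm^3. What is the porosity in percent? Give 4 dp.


rho_part = 45.4 / 8.78 = 5.17084282 g/cm^3
Porosity = (1 - 5.17084282/6.32)*100 = 18.1829 %


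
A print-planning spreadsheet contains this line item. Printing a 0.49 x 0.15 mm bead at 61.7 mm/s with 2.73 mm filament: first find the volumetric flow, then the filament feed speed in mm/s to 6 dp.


Q = 0.49 * 0.15 * 61.7 = 4.53495 mm^3/s
A_fil = pi*(2.73/2)^2 = 5.85349397 mm^2
v_feed = 4.53495 / 5.85349397 = 0.774742 mm/s


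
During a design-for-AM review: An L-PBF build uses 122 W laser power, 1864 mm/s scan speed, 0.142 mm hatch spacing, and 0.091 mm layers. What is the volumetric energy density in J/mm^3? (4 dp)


E = 122 / (1864*0.142*0.091) = 5.0651 J/mm^3


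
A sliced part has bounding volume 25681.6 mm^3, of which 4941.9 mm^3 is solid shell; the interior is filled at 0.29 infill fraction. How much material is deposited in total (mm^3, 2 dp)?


V_infill = (25681.6 - 4941.9) * 0.29 = 6014.51
V_total = 4941.9 + 6014.51 = 10956.41 mm^3


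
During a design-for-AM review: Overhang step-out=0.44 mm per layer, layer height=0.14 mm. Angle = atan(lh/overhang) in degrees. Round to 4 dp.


angle = atan(0.14/0.44) = 17.6501 degrees


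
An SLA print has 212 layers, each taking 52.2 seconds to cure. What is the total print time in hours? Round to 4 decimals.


t = 212 * 52.2 / 3600 = 3.074 hrs


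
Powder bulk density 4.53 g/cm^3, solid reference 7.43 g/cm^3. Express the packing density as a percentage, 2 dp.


Packing = (4.53/7.43)*100 = 60.97 %


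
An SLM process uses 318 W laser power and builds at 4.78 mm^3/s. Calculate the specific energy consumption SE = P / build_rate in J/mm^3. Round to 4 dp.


SE = 318 / 4.78 = 66.5272 J/mm^3


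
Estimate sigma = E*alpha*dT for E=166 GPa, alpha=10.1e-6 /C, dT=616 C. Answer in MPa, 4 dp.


sigma = 166*1000 * 10.1e-6 * 616 = 1032.7856 MPa


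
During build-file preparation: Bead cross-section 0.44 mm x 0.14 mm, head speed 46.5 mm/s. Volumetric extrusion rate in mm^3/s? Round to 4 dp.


Rate = 0.44 * 0.14 * 46.5 = 2.8644 mm^3/s


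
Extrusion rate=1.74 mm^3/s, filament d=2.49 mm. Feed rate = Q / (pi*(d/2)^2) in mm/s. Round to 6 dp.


A = pi*(2.49/2)^2 = 4.869547
v = 1.74 / 4.869547 = 0.357323 mm/s


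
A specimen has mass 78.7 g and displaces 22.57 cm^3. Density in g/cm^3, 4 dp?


rho = 78.7 / 22.57 = 3.4869 g/cm^3


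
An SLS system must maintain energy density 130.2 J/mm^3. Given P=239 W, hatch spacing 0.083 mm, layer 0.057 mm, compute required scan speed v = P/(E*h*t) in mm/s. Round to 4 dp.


v = 239 / (130.2*0.083*0.057) = 388.002 mm/s


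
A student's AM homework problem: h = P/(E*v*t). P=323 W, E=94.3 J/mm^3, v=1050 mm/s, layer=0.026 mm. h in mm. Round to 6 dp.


h = 323 / (94.3*1050*0.026) = 0.125467 mm


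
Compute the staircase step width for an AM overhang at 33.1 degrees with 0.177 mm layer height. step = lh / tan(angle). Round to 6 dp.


step = 0.177 / tan(33.1) = 0.271517 mm


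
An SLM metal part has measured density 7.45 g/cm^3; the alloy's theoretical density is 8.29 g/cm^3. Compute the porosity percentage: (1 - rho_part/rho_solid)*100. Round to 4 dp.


Porosity = (1-7.45/8.29)*100 = 10.1327 %


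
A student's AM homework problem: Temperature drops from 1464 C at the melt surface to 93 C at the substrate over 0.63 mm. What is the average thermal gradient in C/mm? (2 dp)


G = (1464-93)/0.63 = 2176.19 C/mm


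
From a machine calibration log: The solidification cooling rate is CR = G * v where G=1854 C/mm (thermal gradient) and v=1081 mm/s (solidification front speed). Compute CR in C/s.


CR = 1854 * 1081 = 2004174 C/s


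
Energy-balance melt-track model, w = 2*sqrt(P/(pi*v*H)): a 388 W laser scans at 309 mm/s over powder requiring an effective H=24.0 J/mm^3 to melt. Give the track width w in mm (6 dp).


w = 2*sqrt(388/(pi*309*24.0)) = 0.258099 mm


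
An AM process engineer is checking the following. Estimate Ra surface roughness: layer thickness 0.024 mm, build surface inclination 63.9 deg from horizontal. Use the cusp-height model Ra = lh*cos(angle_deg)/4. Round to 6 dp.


Ra = 0.024 * cos(63.9) / 4 = 0.00264 mm


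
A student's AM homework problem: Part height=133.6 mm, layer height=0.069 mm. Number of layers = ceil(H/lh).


Layers = ceil(133.6/0.069) = 1937


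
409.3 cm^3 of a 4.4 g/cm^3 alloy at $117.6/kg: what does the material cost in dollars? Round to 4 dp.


Mass = 409.3*4.4/1000 = 1.80092 kg
Cost = 1.80092 * 117.6 = 211.7882 $


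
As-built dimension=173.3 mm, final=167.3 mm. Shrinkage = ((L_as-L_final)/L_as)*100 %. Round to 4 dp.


Shrinkage = ((173.3-167.3)/173.3)*100 = 3.4622 %


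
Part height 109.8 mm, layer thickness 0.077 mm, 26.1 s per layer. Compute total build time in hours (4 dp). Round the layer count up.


Layers = ceil(109.8/0.077) = 1426
t = 1426 * 26.1 / 3600 = 10.3385 hrs


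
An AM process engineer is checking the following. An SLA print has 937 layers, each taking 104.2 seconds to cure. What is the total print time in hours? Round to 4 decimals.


t = 937 * 104.2 / 3600 = 27.1209 hrs


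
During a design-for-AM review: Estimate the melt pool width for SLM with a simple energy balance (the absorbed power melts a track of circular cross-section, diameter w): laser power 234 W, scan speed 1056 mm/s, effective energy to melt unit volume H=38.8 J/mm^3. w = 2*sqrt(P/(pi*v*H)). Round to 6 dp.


w = 2*sqrt(234/(pi*1056*38.8)) = 0.085274 mm


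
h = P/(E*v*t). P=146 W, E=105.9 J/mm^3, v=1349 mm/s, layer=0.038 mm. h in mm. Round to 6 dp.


h = 146 / (105.9*1349*0.038) = 0.026894 mm


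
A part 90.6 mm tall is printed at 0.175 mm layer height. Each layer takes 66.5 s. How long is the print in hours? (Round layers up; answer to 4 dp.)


Layers = ceil(90.6/0.175) = 518
t = 518 * 66.5 / 3600 = 9.5686 hrs


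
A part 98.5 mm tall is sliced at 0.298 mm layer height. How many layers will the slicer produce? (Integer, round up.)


Layers = ceil(98.5/0.298) = 331


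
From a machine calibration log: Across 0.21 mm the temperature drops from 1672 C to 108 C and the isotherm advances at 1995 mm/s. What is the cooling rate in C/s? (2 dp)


G = (1672-108)/0.21 = 7447.61904762 C/mm
CR = 7447.61904762 * 1995 = 14858000.0 C/s


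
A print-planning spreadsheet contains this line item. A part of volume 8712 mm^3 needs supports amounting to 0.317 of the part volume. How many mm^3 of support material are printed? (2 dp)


V_support = 8712 * 0.317 = 2761.7 mm^3


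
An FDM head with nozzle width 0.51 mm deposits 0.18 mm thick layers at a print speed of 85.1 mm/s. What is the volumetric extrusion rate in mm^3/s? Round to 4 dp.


Rate = 0.51 * 0.18 * 85.1 = 7.8122 mm^3/s


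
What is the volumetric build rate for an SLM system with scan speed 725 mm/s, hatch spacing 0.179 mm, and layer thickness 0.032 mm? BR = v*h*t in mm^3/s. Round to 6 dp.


Rate = 725 * 0.179 * 0.032 = 4.1528 mm^3/s


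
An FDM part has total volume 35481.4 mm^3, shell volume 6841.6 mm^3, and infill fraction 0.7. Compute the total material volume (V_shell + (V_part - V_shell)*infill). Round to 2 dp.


V_infill = (35481.4 - 6841.6) * 0.7 = 20047.86
V_total = 6841.6 + 20047.86 = 26889.46 mm^3


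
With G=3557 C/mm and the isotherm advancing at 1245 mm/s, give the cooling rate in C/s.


CR = 3557 * 1245 = 4428465 C/s


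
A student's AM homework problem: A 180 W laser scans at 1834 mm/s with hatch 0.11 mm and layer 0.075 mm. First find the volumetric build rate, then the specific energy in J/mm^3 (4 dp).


Build rate = 1834 * 0.11 * 0.075 = 15.1305 mm^3/s
SE = 180 / 15.1305 = 11.8965 J/mm^3


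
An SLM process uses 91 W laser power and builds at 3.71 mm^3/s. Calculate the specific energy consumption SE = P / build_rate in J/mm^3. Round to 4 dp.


SE = 91 / 3.71 = 24.5283 J/mm^3


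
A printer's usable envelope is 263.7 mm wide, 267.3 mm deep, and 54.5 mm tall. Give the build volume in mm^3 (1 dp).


V = 263.7 * 267.3 * 54.5 = 3841542.0 mm^3


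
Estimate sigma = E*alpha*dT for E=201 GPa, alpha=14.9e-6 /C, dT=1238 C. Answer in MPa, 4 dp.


sigma = 201*1000 * 14.9e-6 * 1238 = 3707.6862 MPa


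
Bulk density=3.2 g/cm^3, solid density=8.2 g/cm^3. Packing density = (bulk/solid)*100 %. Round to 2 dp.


Packing = (3.2/8.2)*100 = 39.02 %


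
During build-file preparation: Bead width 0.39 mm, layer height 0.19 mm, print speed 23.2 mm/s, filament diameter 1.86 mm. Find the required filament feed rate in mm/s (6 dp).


Q = 0.39 * 0.19 * 23.2 = 1.71912 mm^3/s
A_fil = pi*(1.86/2)^2 = 2.71716349 mm^2
v_feed = 1.71912 / 2.71716349 = 0.632689 mm/s


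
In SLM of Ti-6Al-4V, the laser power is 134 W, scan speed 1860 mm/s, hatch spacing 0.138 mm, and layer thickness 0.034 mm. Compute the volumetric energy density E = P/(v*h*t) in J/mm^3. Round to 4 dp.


E = 134 / (1860*0.138*0.034) = 15.3544 J/mm^3


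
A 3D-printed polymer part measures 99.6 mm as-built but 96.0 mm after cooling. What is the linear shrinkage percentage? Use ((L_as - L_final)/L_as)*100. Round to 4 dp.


Shrinkage = ((99.6-96.0)/99.6)*100 = 3.6145 %


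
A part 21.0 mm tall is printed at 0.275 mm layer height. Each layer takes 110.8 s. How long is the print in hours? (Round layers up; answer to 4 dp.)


Layers = ceil(21.0/0.275) = 77
t = 77 * 110.8 / 3600 = 2.3699 hrs


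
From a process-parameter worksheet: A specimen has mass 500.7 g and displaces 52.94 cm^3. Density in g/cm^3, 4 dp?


rho = 500.7 / 52.94 = 9.4579 g/cm^3


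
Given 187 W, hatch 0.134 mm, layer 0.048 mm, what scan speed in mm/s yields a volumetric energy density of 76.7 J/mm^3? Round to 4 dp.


v = 187 / (76.7*0.134*0.048) = 379.0532 mm/s


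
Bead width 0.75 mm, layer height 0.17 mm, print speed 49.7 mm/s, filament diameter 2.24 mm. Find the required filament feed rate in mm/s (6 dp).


Q = 0.75 * 0.17 * 49.7 = 6.33675 mm^3/s
A_fil = pi*(2.24/2)^2 = 3.94081382 mm^2
v_feed = 6.33675 / 3.94081382 = 1.60798 mm/s


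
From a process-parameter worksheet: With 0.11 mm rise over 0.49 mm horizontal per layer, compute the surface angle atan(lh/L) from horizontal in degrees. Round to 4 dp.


angle = atan(0.11/0.49) = 12.6526 degrees


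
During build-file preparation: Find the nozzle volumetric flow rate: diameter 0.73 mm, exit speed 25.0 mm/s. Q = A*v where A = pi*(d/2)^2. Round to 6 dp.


A = pi*(0.73/2)^2 = 0.41853868 mm^2
Q = 0.41853868 * 25.0 = 10.463467 mm^3/s


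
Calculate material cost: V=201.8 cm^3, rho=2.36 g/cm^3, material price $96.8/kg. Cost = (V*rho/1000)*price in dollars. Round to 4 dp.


Mass = 201.8*2.36/1000 = 0.476248 kg
Cost = 0.476248 * 96.8 = 46.1008 $


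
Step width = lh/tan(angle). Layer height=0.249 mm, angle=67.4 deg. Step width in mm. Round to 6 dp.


step = 0.249 / tan(67.4) = 0.103649 mm


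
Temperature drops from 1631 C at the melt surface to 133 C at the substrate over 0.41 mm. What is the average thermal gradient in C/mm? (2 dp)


G = (1631-133)/0.41 = 3653.66 C/mm


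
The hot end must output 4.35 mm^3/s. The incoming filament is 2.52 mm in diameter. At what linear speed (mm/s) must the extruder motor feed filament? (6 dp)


A = pi*(2.52/2)^2 = 4.987592
v = 4.35 / 4.987592 = 0.872164 mm/s


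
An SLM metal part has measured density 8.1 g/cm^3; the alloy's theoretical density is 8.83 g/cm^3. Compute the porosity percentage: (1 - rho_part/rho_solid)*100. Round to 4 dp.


Porosity = (1-8.1/8.83)*100 = 8.2673 %


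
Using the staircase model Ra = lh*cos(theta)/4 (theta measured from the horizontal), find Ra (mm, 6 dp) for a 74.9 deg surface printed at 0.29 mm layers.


Ra = 0.29 * cos(74.9) / 4 = 0.018887 mm


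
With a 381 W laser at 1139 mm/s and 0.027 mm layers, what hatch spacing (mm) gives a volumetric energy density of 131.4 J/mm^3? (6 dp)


h = 381 / (131.4*1139*0.027) = 0.094285 mm


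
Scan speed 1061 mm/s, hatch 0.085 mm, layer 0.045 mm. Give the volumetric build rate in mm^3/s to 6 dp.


Rate = 1061 * 0.085 * 0.045 = 4.058325 mm^3/s


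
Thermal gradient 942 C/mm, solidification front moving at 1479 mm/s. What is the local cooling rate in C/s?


CR = 942 * 1479 = 1393218 C/s


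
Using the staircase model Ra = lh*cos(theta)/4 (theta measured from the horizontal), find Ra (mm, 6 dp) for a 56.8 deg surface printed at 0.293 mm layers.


Ra = 0.293 * cos(56.8) / 4 = 0.040109 mm


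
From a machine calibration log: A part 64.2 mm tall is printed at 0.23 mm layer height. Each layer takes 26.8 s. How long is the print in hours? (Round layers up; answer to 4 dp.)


Layers = ceil(64.2/0.23) = 280
t = 280 * 26.8 / 3600 = 2.0844 hrs


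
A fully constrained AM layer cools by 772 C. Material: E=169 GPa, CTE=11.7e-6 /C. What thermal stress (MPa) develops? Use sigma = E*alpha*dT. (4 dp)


sigma = 169*1000 * 11.7e-6 * 772 = 1526.4756 MPa


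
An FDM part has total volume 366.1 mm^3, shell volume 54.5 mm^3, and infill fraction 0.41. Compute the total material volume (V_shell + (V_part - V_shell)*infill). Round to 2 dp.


V_infill = (366.1 - 54.5) * 0.41 = 127.76
V_total = 54.5 + 127.76 = 182.26 mm^3


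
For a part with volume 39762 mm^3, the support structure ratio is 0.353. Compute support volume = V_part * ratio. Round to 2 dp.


V_support = 39762 * 0.353 = 14035.99 mm^3


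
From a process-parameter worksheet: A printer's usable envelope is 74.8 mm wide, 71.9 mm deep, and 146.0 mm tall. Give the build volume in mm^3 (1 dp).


V = 74.8 * 71.9 * 146.0 = 785205.5 mm^3


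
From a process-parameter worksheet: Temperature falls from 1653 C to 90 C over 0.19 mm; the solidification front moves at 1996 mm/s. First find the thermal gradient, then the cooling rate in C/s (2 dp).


G = (1653-90)/0.19 = 8226.31578947 C/mm
CR = 8226.31578947 * 1996 = 16419726.32 C/s


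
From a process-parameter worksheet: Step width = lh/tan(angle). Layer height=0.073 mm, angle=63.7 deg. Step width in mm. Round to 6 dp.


step = 0.073 / tan(63.7) = 0.036079 mm


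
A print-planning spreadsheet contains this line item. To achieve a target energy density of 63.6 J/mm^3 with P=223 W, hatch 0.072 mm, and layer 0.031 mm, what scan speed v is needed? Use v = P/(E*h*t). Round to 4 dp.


v = 223 / (63.6*0.072*0.031) = 1570.9181 mm/s


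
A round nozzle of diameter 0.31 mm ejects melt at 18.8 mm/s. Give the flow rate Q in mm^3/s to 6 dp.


A = pi*(0.31/2)^2 = 0.07547676 mm^2
Q = 0.07547676 * 18.8 = 1.418963 mm^3/s


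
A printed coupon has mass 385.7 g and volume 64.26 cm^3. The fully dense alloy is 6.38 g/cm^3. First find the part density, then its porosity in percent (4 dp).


rho_part = 385.7 / 64.26 = 6.00217865 g/cm^3
Porosity = (1 - 6.00217865/6.38)*100 = 5.922 %


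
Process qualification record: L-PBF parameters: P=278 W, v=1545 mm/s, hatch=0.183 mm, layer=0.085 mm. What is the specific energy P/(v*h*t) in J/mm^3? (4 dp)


Build rate = 1545 * 0.183 * 0.085 = 24.032475 mm^3/s
SE = 278 / 24.032475 = 11.5677 J/mm^3


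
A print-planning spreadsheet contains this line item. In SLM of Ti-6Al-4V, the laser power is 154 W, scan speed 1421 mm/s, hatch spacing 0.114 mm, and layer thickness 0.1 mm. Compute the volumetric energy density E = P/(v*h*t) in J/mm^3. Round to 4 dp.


E = 154 / (1421*0.114*0.1) = 9.5065 J/mm^3


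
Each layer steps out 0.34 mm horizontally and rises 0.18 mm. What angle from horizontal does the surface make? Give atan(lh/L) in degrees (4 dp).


angle = atan(0.18/0.34) = 27.8973 degrees


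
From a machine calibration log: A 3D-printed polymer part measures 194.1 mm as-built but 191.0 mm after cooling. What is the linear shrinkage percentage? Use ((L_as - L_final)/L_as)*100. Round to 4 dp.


Shrinkage = ((194.1-191.0)/194.1)*100 = 1.5971 %


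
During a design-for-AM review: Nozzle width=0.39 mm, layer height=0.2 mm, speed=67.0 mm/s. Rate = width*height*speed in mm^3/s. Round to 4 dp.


Rate = 0.39 * 0.2 * 67.0 = 5.226 mm^3/s


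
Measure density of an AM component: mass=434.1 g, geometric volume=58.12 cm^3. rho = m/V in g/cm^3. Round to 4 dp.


rho = 434.1 / 58.12 = 7.469 g/cm^3


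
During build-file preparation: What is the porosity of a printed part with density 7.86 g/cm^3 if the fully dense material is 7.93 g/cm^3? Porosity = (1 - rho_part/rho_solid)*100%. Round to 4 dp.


Porosity = (1-7.86/7.93)*100 = 0.8827 %


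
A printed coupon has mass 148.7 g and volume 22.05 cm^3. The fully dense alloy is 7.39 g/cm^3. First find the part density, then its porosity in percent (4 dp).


rho_part = 148.7 / 22.05 = 6.74376417 g/cm^3
Porosity = (1 - 6.74376417/7.39)*100 = 8.7447 %


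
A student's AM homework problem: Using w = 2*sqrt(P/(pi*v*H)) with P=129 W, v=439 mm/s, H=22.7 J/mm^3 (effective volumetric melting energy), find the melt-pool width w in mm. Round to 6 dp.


w = 2*sqrt(129/(pi*439*22.7)) = 0.128382 mm


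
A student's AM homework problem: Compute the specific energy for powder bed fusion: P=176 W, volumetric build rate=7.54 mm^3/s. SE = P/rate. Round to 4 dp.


SE = 176 / 7.54 = 23.3422 J/mm^3


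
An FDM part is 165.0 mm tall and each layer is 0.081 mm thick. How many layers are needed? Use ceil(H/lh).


Layers = ceil(165.0/0.081) = 2038


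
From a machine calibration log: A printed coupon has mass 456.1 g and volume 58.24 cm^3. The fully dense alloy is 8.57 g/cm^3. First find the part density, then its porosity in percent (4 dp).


rho_part = 456.1 / 58.24 = 7.83138736 g/cm^3
Porosity = (1 - 7.83138736/8.57)*100 = 8.6186 %


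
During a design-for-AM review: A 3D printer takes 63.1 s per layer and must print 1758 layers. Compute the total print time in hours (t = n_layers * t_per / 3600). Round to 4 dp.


t = 1758 * 63.1 / 3600 = 30.8138 hrs


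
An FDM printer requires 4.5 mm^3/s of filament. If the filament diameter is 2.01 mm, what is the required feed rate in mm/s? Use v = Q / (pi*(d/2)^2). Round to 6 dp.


A = pi*(2.01/2)^2 = 3.173087
v = 4.5 / 3.173087 = 1.418177 mm/s


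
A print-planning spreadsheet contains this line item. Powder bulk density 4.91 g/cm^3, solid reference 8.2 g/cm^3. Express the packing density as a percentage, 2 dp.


Packing = (4.91/8.2)*100 = 59.88 %


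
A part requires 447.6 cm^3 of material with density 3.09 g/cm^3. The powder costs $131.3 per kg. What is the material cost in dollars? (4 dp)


Mass = 447.6*3.09/1000 = 1.383084 kg
Cost = 1.383084 * 131.3 = 181.5989 $


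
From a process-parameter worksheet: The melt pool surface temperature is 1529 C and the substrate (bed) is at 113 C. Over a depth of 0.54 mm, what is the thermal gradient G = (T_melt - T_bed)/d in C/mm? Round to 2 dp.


G = (1529-113)/0.54 = 2622.22 C/mm


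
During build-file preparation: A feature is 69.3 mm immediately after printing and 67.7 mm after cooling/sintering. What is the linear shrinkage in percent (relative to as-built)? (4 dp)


Shrinkage = ((69.3-67.7)/69.3)*100 = 2.3088 %


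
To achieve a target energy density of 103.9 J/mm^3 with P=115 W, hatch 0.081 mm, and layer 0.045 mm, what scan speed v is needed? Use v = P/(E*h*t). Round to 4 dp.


v = 115 / (103.9*0.081*0.045) = 303.658 mm/s


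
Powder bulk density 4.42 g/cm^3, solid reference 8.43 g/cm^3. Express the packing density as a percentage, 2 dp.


Packing = (4.42/8.43)*100 = 52.43 %


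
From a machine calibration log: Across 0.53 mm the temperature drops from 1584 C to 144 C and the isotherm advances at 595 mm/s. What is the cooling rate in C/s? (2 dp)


G = (1584-144)/0.53 = 2716.98113208 C/mm
CR = 2716.98113208 * 595 = 1616603.77 C/s


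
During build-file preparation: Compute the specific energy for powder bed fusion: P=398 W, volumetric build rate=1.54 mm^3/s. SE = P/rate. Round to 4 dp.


SE = 398 / 1.54 = 258.4416 J/mm^3


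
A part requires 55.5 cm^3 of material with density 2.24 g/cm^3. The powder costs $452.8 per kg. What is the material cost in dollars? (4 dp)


Mass = 55.5*2.24/1000 = 0.12432 kg
Cost = 0.12432 * 452.8 = 56.2921 $


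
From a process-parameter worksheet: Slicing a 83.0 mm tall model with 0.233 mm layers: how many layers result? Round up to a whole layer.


Layers = ceil(83.0/0.233) = 357


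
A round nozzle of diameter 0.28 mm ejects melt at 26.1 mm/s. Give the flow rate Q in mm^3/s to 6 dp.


A = pi*(0.28/2)^2 = 0.06157522 mm^2
Q = 0.06157522 * 26.1 = 1.607113 mm^3/s


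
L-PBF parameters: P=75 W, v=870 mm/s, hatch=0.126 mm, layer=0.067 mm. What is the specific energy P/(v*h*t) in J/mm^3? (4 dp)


Build rate = 870 * 0.126 * 0.067 = 7.34454 mm^3/s
SE = 75 / 7.34454 = 10.2117 J/mm^3


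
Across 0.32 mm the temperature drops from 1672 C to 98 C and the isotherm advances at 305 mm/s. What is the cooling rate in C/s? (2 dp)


G = (1672-98)/0.32 = 4918.75 C/mm
CR = 4918.75 * 305 = 1500218.75 C/s


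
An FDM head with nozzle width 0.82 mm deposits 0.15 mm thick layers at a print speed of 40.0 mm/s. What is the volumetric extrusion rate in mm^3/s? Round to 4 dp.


Rate = 0.82 * 0.15 * 40.0 = 4.92 mm^3/s


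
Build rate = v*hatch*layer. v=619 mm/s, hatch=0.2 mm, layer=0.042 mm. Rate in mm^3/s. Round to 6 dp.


Rate = 619 * 0.2 * 0.042 = 5.1996 mm^3/s


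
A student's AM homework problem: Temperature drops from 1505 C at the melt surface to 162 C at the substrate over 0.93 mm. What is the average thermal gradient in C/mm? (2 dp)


G = (1505-162)/0.93 = 1444.09 C/mm


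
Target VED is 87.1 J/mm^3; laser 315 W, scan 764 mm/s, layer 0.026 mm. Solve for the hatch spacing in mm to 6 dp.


h = 315 / (87.1*764*0.026) = 0.182065 mm


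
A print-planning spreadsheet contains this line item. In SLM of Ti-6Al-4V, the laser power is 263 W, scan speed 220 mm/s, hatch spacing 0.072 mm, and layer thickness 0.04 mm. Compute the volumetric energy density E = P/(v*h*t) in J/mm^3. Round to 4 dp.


E = 263 / (220*0.072*0.04) = 415.0884 J/mm^3


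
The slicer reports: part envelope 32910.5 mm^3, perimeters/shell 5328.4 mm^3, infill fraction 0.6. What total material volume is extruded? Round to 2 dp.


V_infill = (32910.5 - 5328.4) * 0.6 = 16549.26
V_total = 5328.4 + 16549.26 = 21877.66 mm^3


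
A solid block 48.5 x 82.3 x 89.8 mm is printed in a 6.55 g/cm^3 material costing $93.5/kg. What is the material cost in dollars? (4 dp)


V = 48.5 * 82.3 * 89.8 = 358441.19 mm^3 = 358.44119 cm^3
Mass = 358.44119 * 6.55 / 1000 = 2.34778979 kg
Cost = 2.34778979 * 93.5 = 219.5183 $


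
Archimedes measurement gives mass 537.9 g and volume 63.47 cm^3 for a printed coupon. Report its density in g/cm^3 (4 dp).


rho = 537.9 / 63.47 = 8.4749 g/cm^3


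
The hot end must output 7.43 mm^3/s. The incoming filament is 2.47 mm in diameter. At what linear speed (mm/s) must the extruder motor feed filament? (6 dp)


A = pi*(2.47/2)^2 = 4.791636
v = 7.43 / 4.791636 = 1.550619 mm/s


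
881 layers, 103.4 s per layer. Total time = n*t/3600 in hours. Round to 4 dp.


t = 881 * 103.4 / 3600 = 25.3043 hrs


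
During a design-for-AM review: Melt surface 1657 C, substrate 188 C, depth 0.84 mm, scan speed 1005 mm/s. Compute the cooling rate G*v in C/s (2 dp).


G = (1657-188)/0.84 = 1748.80952381 C/mm
CR = 1748.80952381 * 1005 = 1757553.57 C/s


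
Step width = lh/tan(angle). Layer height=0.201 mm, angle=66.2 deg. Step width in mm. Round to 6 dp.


step = 0.201 / tan(66.2) = 0.088652 mm


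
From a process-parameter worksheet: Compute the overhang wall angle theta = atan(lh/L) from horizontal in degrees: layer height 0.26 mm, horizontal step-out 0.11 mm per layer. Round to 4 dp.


angle = atan(0.26/0.11) = 67.0679 degrees


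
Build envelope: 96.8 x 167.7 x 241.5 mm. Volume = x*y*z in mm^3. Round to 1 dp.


V = 96.8 * 167.7 * 241.5 = 3920356.4 mm^3


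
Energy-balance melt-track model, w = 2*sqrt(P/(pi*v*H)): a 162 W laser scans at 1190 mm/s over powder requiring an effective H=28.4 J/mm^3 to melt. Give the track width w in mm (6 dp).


w = 2*sqrt(162/(pi*1190*28.4)) = 0.078123 mm


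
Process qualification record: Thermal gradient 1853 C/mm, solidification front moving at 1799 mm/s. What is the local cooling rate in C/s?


CR = 1853 * 1799 = 3333547 C/s


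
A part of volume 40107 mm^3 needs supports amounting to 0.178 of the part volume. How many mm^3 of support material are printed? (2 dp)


V_support = 40107 * 0.178 = 7139.05 mm^3


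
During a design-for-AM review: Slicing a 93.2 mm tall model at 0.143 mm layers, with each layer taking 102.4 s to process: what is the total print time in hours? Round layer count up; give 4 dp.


Layers = ceil(93.2/0.143) = 652
t = 652 * 102.4 / 3600 = 18.5458 hrs


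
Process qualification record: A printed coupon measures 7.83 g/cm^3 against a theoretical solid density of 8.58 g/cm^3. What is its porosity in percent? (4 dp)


Porosity = (1-7.83/8.58)*100 = 8.7413 %


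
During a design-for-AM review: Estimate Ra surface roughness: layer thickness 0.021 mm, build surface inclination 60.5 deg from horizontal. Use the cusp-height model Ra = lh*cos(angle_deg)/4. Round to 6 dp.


Ra = 0.021 * cos(60.5) / 4 = 0.002585 mm


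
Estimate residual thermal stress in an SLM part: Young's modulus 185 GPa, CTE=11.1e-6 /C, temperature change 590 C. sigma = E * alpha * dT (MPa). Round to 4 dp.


sigma = 185*1000 * 11.1e-6 * 590 = 1211.565 MPa


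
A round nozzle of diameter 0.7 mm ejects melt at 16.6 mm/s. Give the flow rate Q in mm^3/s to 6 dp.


A = pi*(0.7/2)^2 = 0.3848451 mm^2
Q = 0.3848451 * 16.6 = 6.388429 mm^3/s


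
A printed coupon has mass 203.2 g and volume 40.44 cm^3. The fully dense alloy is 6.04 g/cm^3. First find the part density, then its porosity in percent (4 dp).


rho_part = 203.2 / 40.44 = 5.02472799 g/cm^3
Porosity = (1 - 5.02472799/6.04)*100 = 16.8091 %


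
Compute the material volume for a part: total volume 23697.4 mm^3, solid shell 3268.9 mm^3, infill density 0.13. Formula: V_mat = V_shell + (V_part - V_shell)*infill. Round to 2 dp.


V_infill = (23697.4 - 3268.9) * 0.13 = 2655.71
V_total = 3268.9 + 2655.71 = 5924.61 mm^3


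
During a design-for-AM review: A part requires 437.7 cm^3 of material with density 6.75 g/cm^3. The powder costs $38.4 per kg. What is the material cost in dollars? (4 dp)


Mass = 437.7*6.75/1000 = 2.954475 kg
Cost = 2.954475 * 38.4 = 113.4518 $


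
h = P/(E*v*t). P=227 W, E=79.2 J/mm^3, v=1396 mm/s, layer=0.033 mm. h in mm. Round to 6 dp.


h = 227 / (79.2*1396*0.033) = 0.062216 mm


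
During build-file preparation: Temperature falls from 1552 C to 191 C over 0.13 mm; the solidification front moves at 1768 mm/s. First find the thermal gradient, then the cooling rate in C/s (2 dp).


G = (1552-191)/0.13 = 10469.23076923 C/mm
CR = 10469.23076923 * 1768 = 18509600.0 C/s


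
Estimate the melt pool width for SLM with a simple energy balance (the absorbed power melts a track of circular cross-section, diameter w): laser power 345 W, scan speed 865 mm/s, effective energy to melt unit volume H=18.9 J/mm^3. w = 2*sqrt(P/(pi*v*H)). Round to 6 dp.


w = 2*sqrt(345/(pi*865*18.9)) = 0.163918 mm


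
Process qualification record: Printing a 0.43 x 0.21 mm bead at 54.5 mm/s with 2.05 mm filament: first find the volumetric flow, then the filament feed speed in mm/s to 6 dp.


Q = 0.43 * 0.21 * 54.5 = 4.92135 mm^3/s
A_fil = pi*(2.05/2)^2 = 3.30063578 mm^2
v_feed = 4.92135 / 3.30063578 = 1.491031 mm/s


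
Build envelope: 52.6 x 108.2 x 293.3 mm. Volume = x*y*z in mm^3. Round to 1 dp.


V = 52.6 * 108.2 * 293.3 = 1669264.2 mm^3


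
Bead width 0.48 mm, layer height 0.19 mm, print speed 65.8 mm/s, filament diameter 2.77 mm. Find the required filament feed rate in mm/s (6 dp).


Q = 0.48 * 0.19 * 65.8 = 6.00096 mm^3/s
A_fil = pi*(2.77/2)^2 = 6.02628157 mm^2
v_feed = 6.00096 / 6.02628157 = 0.995798 mm/s


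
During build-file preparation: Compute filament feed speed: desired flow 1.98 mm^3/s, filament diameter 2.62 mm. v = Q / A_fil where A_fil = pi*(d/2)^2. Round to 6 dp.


A = pi*(2.62/2)^2 = 5.391287
v = 1.98 / 5.391287 = 0.367259 mm/s
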